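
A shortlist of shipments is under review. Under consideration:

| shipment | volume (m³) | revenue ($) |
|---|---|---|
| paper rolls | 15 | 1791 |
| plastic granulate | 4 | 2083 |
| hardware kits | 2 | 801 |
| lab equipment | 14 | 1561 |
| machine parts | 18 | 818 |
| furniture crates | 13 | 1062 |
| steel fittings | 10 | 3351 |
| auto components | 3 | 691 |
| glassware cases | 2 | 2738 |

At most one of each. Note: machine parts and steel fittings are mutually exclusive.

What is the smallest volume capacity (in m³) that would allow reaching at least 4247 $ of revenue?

6

Look for the lowest-volume combination reaching 4247.
plastic granulate + glassware cases reaches 4821 using 6 m³.
No combination under 6 m³ hits 4247.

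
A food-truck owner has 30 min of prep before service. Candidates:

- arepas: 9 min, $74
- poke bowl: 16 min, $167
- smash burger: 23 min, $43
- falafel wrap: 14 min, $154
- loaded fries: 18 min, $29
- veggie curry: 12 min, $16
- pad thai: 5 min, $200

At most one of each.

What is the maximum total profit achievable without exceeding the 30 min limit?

Ranking by ratio (profit/min): pad thai 40.00, falafel wrap 11.00, poke bowl 10.44, arepas 8.22.
Taking the top-ratio dishes first gives arepas + falafel wrap + pad thai for 428 (28 min).
The 14 min tied up in falafel wrap is better spent on poke bowl — total rises to 441 (30 min).
The closest alternative, arepas + falafel wrap + pad thai, reaches only 428.

441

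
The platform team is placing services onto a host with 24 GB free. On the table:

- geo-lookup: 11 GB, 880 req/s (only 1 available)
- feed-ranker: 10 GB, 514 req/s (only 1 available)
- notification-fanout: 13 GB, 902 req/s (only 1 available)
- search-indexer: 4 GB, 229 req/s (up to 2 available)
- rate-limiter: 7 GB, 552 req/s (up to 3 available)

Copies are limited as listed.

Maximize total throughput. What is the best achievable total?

Density check — geo-lookup 80.00, rate-limiter 78.86, notification-fanout 69.38, search-indexer 57.25 are the best per GB.
Filling by ratio: geo-lookup + search-indexer + rate-limiter for 1661, with 2 GB left unused.
Replace search-indexer and rate-limiter with notification-fanout: the trade gains 121 net, giving 1782 at 24 GB.
That's the maximum — no swap from here does better than 1782.

1782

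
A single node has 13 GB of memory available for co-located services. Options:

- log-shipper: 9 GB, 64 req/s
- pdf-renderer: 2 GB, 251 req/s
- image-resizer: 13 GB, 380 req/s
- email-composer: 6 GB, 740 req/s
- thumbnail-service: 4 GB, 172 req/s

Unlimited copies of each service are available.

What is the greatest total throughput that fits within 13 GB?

Taking 6×pdf-renderer: 12 GB used, 1506 in throughput.
No other feasible combination exceeds 1506.

1506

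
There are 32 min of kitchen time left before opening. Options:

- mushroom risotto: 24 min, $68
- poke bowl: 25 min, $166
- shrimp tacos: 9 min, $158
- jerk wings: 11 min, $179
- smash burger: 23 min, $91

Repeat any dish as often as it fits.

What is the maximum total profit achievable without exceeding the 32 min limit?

516

Taking the top-ratio dishes first gives 3×shrimp tacos for 474 (27 min).
The 18 min tied up in 2×shrimp tacos is better spent on 2×jerk wings — total rises to 516 (31 min).
Nothing else within 32 min beats 516.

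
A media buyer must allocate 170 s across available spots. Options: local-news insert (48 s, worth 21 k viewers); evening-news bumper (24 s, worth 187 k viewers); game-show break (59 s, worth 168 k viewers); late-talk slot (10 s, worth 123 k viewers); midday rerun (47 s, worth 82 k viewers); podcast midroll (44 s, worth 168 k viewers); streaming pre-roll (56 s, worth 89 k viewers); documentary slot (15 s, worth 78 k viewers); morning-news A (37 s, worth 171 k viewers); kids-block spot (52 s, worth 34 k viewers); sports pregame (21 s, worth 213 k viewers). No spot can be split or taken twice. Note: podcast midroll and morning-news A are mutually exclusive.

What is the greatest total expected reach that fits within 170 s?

940

Best packing: evening-news bumper + game-show break + late-talk slot + documentary slot + morning-news A + sports pregame — 166 s, 940 total.
Next best is evening-news bumper + game-show break + late-talk slot + morning-news A + sports pregame at 862 (151 s) — short by 78.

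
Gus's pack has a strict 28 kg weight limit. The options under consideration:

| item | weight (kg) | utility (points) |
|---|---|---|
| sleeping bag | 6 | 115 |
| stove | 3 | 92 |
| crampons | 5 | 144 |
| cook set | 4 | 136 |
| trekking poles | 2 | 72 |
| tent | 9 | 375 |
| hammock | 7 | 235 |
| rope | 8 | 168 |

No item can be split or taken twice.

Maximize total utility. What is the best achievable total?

982

Density check — tent 41.67, trekking poles 36.00, cook set 34.00, hammock 33.57 are the best per kg.
Taking the top-ratio items first gives stove + cook set + trekking poles + tent + hammock for 910 (25 kg).
Dropping trekking poles frees 2 kg; slotting in crampons (5 kg) lifts the total to 982 at 28 kg.
No other feasible combination exceeds 982.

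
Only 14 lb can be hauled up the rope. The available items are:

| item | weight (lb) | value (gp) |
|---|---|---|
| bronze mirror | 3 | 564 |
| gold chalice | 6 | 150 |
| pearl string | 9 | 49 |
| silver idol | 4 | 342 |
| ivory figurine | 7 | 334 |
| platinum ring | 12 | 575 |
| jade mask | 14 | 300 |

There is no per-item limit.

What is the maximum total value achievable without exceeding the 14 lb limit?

2256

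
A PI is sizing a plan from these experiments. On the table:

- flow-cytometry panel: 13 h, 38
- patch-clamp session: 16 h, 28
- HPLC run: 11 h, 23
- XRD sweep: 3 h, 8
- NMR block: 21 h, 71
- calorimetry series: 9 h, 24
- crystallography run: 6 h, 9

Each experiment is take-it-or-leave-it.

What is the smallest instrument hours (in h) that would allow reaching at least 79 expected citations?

24

Look for the lowest-instrument combination reaching 79.
Taking XRD sweep + NMR block gives 79 (≥ 79) for 24 h.
No combination under 24 h hits 79.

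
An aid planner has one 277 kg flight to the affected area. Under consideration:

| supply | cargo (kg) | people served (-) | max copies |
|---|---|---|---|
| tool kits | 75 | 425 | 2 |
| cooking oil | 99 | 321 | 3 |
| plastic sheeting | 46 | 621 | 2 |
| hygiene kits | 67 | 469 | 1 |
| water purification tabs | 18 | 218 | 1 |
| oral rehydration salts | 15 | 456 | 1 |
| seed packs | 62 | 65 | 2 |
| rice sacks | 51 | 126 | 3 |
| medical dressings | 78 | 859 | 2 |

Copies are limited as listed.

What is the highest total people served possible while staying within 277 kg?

Greedy by ratio would take 2×plastic sheeting + hygiene kits + water purification tabs + oral rehydration salts + medical dressings: 270 kg used, total 3244.
Replace hygiene kits and water purification tabs with medical dressings: the trade gains 172 net, giving 3416 at 263 kg.
No other feasible combination exceeds 3416.

3416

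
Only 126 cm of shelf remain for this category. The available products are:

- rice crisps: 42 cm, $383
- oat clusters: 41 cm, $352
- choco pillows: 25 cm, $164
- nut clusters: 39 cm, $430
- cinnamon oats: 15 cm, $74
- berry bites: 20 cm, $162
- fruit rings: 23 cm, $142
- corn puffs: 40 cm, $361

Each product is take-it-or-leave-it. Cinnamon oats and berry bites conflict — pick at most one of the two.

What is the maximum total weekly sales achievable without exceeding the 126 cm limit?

By weekly sales per cm: nut clusters 11.03, rice crisps 9.12, corn puffs 9.03, oat clusters 8.59 lead.
Taking rice crisps + nut clusters + corn puffs: 121 cm used, 1174 in weekly sales.

1174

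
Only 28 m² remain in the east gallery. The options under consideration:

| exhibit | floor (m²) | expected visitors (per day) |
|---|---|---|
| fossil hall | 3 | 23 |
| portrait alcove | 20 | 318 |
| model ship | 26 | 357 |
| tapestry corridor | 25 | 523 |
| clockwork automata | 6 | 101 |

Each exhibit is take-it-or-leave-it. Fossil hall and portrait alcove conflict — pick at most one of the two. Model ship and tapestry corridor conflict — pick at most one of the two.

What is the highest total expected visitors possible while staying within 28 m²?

Taking fossil hall + tapestry corridor: 28 m² used, 546 in expected visitors.
That's the maximum — no feasible swap from here does better than 546.

546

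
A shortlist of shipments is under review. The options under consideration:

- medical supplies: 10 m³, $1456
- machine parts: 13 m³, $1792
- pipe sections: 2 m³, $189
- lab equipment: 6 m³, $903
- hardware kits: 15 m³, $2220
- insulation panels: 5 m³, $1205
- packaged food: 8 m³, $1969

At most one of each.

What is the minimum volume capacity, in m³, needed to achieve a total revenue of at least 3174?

Need the lightest bundle worth ≥ 3174.
insulation panels + packaged food: 3174 revenue at 13 m³.
Any bundle with less than 13 m³ falls short of 3174.

13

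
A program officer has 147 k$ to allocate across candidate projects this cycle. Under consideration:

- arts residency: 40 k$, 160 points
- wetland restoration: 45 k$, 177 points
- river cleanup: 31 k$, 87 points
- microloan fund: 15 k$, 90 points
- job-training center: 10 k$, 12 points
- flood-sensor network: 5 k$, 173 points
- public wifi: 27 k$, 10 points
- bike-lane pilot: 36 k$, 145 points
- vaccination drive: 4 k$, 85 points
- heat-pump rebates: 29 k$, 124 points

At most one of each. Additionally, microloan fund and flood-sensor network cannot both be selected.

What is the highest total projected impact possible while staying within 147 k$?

774

Density check — flood-sensor network 34.60, vaccination drive 21.25, microloan fund 6.00 are the best per k$.
Best packing: arts residency + river cleanup + flood-sensor network + bike-lane pilot + vaccination drive + heat-pump rebates — 145 k$, 774 total.
The spare 2 k$ is too small for any remaining project, and no feasible exchange beats 774.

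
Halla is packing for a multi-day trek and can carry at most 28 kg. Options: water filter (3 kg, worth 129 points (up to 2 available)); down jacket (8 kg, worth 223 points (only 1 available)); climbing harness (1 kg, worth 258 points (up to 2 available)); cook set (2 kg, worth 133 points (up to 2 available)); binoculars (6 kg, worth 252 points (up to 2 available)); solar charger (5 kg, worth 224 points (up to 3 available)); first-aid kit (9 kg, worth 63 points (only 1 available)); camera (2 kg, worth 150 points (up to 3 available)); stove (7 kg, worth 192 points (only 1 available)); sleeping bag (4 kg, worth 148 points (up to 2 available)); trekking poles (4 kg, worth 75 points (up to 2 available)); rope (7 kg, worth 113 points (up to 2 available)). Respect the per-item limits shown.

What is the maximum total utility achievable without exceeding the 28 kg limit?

Taking the top-ratio items first gives 2×climbing harness + 2×cook set + 3×solar charger + 3×camera for 1904 (27 kg).
The 5 kg tied up in solar charger is better spent on 2×water filter — total rises to 1938 (28 kg).
No other feasible combination exceeds 1938.

1938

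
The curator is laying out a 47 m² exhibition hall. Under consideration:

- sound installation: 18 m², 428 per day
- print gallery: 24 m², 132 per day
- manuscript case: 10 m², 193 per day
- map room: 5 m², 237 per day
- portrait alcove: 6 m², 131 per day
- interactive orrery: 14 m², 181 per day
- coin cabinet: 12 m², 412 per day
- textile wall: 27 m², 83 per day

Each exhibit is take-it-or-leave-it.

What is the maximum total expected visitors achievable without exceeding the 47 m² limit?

1270

A density-first pass picks sound installation + map room + portrait alcove + coin cabinet — 1208 at 41 m².
Replace portrait alcove with manuscript case: the trade gains 62 net, giving 1270 at 45 m².
The closest alternative, sound installation + map room + portrait alcove + coin cabinet, reaches only 1208.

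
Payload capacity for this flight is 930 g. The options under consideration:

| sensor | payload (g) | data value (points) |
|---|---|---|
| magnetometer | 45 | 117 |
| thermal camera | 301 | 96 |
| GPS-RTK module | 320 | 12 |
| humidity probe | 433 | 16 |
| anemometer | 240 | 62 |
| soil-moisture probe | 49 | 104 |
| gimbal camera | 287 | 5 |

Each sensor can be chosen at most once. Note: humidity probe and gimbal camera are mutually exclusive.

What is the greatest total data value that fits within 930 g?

Ranking by ratio (data value/g): magnetometer 2.60, soil-moisture probe 2.12, thermal camera 0.32.
Magnetometer + thermal camera + anemometer + soil-moisture probe + gimbal camera uses 922 of the 930 g and totals 384.

384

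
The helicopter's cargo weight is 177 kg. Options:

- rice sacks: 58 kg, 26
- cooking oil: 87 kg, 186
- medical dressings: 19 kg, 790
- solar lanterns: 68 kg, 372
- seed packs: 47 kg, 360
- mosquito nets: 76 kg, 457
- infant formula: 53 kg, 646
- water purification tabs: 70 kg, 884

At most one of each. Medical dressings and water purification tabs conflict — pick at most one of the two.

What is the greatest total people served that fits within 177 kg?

1893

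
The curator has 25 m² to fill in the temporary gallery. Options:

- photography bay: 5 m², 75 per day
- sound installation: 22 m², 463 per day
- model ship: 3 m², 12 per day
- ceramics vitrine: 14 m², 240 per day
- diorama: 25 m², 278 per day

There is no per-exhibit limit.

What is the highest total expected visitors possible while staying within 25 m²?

Ranking by ratio (expected visitors/m²): sound installation 21.05, ceramics vitrine 17.14, photography bay 15.00, diorama 11.12.
Sound installation + model ship uses 25 of the 25 m² and totals 475.

475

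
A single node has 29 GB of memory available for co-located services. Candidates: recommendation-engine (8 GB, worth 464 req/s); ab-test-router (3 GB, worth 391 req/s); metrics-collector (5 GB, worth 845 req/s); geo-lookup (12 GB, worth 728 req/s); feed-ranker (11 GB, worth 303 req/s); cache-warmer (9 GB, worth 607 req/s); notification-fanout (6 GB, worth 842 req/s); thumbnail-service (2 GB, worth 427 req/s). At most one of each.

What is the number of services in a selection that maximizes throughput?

The maximum throughput within 29 GB is 3233.
One optimal bundle: ab-test-router + metrics-collector + geo-lookup + notification-fanout + thumbnail-service (28 GB).
Any selection reaching 3233 contains exactly 5 services.

5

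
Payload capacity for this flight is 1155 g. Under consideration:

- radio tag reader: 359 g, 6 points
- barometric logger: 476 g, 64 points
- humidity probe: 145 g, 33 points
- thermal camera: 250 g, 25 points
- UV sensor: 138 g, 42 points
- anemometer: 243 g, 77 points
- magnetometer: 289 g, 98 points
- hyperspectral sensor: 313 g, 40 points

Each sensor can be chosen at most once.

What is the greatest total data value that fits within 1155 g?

Taking humidity probe + UV sensor + anemometer + magnetometer + hyperspectral sensor: 1128 g used, 290 in data value.

290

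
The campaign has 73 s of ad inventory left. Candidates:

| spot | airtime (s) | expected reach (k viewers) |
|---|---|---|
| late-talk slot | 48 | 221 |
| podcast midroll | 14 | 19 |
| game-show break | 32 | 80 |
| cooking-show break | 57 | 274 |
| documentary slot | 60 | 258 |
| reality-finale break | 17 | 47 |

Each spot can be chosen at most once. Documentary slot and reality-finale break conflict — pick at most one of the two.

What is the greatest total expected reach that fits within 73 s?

Taking podcast midroll + cooking-show break: 71 s used, 293 in expected reach.

293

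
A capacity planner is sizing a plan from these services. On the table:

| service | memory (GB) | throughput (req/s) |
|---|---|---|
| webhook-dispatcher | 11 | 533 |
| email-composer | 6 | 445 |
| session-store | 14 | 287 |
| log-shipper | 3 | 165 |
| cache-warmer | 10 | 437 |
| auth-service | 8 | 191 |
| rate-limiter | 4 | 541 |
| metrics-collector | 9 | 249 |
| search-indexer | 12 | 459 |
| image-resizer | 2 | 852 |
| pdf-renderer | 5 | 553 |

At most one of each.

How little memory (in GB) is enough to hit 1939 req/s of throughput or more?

11

Need the lightest bundle worth ≥ 1939.
rate-limiter + image-resizer + pdf-renderer reaches 1946 using 11 GB.
Any bundle with less than 11 GB falls short of 1939.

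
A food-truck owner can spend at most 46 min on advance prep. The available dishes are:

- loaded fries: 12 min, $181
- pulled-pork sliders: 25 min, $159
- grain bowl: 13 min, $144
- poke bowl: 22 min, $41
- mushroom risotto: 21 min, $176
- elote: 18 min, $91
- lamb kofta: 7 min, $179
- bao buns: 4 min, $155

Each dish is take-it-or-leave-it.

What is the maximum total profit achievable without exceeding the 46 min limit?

691

The ratio heuristic lands on loaded fries + grain bowl + lamb kofta + bao buns (659) but leaves 10 min idle.
The 13 min tied up in grain bowl is better spent on mushroom risotto — total rises to 691 (44 min).
An exhaustive check of the 256 subsets confirms 691.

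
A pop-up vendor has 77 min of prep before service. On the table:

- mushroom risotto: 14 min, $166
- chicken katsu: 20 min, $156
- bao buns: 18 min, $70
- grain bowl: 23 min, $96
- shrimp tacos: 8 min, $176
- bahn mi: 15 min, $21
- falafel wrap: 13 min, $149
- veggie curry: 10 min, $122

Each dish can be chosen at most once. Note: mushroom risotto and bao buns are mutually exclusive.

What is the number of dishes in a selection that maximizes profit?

5

The maximum profit within 77 min is 769.
For example mushroom risotto + chicken katsu + shrimp tacos + falafel wrap + veggie curry achieves it, using 65 min.
All optima have 5 dishes.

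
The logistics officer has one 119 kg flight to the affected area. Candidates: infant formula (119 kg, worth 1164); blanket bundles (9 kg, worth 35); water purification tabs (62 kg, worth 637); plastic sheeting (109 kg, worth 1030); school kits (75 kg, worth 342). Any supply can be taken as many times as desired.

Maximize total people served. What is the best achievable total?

Ranking by ratio (people served/kg): water purification tabs 10.27, infant formula 9.78, plastic sheeting 9.45.
Greedy by ratio would take 6×blanket bundles + water purification tabs: 116 kg used, total 847.
Dropping 6×blanket bundles and water purification tabs frees 116 kg; slotting in infant formula (119 kg) lifts the total to 1164 at 119 kg.
That's the maximum — no swap from here does better than 1164.

1164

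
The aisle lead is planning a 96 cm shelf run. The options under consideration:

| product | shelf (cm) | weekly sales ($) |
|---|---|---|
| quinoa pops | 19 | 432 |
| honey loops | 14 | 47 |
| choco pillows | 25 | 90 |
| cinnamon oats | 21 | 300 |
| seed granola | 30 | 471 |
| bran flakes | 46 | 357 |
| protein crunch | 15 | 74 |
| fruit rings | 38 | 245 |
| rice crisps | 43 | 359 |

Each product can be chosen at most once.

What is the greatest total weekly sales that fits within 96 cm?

Density check — quinoa pops 22.74, seed granola 15.70, cinnamon oats 14.29, rice crisps 8.35 are the best per cm.
Filling by ratio: quinoa pops + cinnamon oats + seed granola + protein crunch for 1277, with 11 cm left unused.
The 15 cm tied up in protein crunch is better spent on choco pillows — total rises to 1293 (95 cm).
No other feasible combination exceeds 1293.

1293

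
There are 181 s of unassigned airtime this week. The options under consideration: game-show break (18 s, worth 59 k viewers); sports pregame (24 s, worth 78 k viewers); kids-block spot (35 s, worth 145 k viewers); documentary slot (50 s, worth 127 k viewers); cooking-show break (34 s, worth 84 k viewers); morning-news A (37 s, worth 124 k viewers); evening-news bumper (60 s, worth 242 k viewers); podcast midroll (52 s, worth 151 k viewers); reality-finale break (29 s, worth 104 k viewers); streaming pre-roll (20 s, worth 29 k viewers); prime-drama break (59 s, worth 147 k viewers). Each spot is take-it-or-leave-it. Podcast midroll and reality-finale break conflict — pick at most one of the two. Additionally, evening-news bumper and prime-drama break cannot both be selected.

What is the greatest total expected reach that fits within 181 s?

674

By expected reach per s: kids-block spot 4.14, evening-news bumper 4.03, reality-finale break 3.59 lead.
Game-show break + kids-block spot + morning-news A + evening-news bumper + reality-finale break uses 179 of the 181 s and totals 674.
Next best is game-show break + sports pregame + kids-block spot + morning-news A + evening-news bumper at 648 (174 s) — short by 26.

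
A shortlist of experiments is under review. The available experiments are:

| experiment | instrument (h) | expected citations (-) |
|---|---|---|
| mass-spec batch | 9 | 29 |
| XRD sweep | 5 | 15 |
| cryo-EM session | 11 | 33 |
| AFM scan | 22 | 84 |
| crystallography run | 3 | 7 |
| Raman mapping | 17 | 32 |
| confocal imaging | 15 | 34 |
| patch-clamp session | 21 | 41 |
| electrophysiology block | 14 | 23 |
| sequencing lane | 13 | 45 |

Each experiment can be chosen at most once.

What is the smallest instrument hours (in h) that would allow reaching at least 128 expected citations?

35

Look for the lowest-instrument combination reaching 128.
AFM scan + sequencing lane: 129 expected citations at 35 h.
No combination under 35 h hits 128.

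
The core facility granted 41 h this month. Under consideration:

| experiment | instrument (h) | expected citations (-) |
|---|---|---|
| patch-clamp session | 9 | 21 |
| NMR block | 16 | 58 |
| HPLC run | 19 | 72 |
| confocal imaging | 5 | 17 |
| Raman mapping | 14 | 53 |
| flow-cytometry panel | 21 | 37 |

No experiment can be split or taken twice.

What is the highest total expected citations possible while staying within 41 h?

147

The ratio heuristic lands on HPLC run + confocal imaging + Raman mapping (142) but leaves 3 h idle.
The 14 h tied up in Raman mapping is better spent on NMR block — total rises to 147 (40 h).
Next best is HPLC run + confocal imaging + Raman mapping at 142 (38 h) — short by 5.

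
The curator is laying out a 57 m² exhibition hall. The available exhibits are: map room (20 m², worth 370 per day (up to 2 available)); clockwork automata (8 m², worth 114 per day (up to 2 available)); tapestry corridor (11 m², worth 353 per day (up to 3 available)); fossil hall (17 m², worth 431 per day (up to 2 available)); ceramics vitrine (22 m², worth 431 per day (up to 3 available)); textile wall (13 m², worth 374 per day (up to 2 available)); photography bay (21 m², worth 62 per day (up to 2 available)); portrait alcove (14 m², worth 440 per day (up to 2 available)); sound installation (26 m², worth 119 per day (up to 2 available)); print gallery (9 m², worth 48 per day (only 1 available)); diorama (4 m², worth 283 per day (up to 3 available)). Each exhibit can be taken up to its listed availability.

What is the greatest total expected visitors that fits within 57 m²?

Taking the top-ratio exhibits first gives clockwork automata + 3×tapestry corridor + 3×diorama for 2022 (53 m²).
The 41 m² tied up in clockwork automata and 3×tapestry corridor is better spent on fossil hall + 2×portrait alcove — total rises to 2160 (57 m²).
Every other selection either busts 57 m² or exceeds an availability limit or fails to beat 2160.

2160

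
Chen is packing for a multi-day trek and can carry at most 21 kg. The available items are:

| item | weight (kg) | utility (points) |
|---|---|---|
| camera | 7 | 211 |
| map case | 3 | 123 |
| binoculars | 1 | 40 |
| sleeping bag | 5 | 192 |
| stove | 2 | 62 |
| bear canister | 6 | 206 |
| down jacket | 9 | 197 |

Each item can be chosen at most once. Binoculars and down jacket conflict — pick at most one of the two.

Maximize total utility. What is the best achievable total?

732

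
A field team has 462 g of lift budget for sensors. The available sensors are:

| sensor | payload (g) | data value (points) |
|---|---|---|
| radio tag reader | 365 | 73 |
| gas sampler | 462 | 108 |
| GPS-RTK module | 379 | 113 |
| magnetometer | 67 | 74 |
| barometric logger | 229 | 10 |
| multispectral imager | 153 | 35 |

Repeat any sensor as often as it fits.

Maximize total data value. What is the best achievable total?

Ranking by ratio (data value/g): magnetometer 1.10, GPS-RTK module 0.30, gas sampler 0.23, multispectral imager 0.23.
Taking 6×magnetometer: 402 g used, 444 in data value.

444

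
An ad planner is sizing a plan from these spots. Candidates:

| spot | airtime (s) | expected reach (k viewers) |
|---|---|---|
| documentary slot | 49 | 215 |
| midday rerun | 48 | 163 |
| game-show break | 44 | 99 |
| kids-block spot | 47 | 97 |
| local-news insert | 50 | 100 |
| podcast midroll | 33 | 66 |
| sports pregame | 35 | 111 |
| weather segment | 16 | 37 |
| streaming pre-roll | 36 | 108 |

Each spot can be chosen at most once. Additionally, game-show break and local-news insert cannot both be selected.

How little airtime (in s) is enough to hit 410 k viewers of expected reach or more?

Look for the lowest-airtime combination reaching 410.
Taking documentary slot + midday rerun + weather segment gives 415 (≥ 410) for 113 s.
No combination under 113 s hits 410.

113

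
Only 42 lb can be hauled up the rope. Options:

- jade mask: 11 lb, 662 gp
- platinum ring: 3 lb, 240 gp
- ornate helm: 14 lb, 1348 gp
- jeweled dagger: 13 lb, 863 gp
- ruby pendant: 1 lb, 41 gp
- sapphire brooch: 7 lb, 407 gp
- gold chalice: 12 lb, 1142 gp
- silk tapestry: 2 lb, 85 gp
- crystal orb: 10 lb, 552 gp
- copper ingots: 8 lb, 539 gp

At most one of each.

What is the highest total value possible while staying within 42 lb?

The ratio heuristic lands on platinum ring + ornate helm + ruby pendant + gold chalice + silk tapestry + copper ingots (3395) but leaves 2 lb idle.
The 11 lb tied up in ruby pendant and silk tapestry and copper ingots is better spent on jeweled dagger — total rises to 3593 (42 lb).
Next best is ornate helm + jeweled dagger + ruby pendant + gold chalice + silk tapestry at 3479 (42 lb) — short by 114.

3593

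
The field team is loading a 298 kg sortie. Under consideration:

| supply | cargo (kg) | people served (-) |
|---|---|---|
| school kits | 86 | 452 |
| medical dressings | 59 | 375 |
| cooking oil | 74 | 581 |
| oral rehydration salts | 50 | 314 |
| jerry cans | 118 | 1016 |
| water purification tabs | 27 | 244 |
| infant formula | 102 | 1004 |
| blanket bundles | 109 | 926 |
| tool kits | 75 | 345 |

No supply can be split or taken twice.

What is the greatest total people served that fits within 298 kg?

2601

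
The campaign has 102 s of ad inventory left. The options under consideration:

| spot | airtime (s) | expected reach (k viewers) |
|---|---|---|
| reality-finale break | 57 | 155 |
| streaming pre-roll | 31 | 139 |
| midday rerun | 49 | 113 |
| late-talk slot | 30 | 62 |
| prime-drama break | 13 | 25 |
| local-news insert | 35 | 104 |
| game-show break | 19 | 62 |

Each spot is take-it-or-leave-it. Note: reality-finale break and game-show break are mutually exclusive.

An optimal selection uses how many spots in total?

4

The maximum expected reach within 102 s is 330.
For example streaming pre-roll + prime-drama break + local-news insert + game-show break achieves it, using 98 s.
Every optimal selection uses 4 spots.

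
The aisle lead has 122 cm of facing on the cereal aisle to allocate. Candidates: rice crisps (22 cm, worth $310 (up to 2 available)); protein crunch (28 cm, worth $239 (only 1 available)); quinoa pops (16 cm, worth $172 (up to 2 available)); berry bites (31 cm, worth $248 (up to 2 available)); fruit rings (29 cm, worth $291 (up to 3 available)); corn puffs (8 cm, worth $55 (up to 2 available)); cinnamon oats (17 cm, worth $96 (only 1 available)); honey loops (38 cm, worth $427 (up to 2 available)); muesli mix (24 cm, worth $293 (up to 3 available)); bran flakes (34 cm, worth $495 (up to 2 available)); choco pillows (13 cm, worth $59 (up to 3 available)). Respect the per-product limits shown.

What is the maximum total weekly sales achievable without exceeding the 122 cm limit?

Best packing: 2×rice crisps + corn puffs + 2×bran flakes — 120 cm, 1665 total.

1665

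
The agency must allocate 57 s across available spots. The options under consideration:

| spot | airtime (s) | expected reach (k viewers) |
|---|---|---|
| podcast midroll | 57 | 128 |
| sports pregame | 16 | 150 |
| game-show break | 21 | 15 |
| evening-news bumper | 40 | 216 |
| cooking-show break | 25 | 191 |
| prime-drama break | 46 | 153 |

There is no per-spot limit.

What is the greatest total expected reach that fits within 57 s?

491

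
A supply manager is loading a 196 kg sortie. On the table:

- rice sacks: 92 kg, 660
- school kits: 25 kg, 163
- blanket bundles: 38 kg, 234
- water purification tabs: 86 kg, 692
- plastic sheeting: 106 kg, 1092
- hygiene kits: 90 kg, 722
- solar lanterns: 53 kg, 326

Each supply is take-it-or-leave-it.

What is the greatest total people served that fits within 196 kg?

Greedy by ratio would take water purification tabs + plastic sheeting: 192 kg used, total 1784.
The 86 kg tied up in water purification tabs is better spent on hygiene kits — total rises to 1814 (196 kg).
Nothing else within 196 kg beats 1814.

1814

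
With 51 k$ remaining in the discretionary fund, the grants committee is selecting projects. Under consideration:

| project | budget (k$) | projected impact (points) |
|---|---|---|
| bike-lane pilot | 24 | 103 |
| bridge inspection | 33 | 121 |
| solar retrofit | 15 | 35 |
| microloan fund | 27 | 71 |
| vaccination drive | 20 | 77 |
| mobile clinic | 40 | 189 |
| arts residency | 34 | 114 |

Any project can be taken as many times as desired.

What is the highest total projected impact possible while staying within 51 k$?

Density check — mobile clinic 4.72, bike-lane pilot 4.29, vaccination drive 3.85, bridge inspection 3.67 are the best per k$.
Greedy by ratio would take mobile clinic: 40 k$ used, total 189.
Dropping mobile clinic frees 40 k$; slotting in 2×bike-lane pilot (48 k$) lifts the total to 206 at 48 k$.
The spare 3 k$ is too small for any remaining project, and no exchange beats 206.

206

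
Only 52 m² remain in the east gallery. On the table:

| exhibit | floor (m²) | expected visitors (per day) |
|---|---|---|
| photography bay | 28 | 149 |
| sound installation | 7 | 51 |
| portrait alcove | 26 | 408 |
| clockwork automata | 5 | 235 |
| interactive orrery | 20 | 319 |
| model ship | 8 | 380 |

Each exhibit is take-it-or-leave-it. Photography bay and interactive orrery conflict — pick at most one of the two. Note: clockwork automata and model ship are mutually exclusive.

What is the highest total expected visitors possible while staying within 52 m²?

Density check — model ship 47.50, clockwork automata 47.00, interactive orrery 15.95 are the best per m².
Taking portrait alcove + clockwork automata + interactive orrery: 51 m² used, 962 in expected visitors.
That's the maximum — no feasible swap from here does better than 962.

962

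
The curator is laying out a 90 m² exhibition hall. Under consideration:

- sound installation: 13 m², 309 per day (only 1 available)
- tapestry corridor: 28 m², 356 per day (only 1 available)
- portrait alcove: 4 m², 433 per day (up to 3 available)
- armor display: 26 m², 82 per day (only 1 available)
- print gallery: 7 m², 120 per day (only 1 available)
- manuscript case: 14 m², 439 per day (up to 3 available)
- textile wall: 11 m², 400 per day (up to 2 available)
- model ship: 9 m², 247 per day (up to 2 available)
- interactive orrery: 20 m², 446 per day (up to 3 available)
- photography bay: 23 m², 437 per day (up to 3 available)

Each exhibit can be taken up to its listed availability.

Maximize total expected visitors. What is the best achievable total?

3725

Density check — portrait alcove 108.25, textile wall 36.36, manuscript case 31.36, model ship 27.44 are the best per m².
Greedy by ratio would take 3×portrait alcove + 3×manuscript case + 2×textile wall + model ship: 85 m² used, total 3663.
The 9 m² tied up in model ship is better spent on sound installation — total rises to 3725 (89 m²).
The spare 1 m² is too small for any remaining exhibit, and no exchange beats 3725.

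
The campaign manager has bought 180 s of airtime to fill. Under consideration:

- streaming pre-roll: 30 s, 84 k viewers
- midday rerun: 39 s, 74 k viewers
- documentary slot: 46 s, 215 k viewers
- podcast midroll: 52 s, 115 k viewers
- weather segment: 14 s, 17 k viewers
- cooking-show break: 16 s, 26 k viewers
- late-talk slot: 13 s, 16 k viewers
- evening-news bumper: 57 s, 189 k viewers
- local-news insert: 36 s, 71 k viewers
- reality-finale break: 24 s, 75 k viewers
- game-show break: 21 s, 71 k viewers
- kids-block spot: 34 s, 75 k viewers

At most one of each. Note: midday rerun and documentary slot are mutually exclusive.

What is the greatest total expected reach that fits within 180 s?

634

The ratio ordering already packs tightly: streaming pre-roll + documentary slot + evening-news bumper + reality-finale break + game-show break, 178 s, 634.
Runner-up documentary slot + podcast midroll + evening-news bumper + reality-finale break tops out at 594.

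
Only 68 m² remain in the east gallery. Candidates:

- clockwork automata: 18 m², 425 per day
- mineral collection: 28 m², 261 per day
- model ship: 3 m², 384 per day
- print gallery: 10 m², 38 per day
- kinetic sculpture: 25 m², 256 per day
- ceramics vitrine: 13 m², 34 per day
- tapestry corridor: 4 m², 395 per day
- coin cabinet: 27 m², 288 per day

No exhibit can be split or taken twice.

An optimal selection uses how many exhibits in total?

5

Best achievable expected visitors is 1530.
For example clockwork automata + model ship + print gallery + tapestry corridor + coin cabinet achieves it, using 62 m².
All optima have 5 exhibits.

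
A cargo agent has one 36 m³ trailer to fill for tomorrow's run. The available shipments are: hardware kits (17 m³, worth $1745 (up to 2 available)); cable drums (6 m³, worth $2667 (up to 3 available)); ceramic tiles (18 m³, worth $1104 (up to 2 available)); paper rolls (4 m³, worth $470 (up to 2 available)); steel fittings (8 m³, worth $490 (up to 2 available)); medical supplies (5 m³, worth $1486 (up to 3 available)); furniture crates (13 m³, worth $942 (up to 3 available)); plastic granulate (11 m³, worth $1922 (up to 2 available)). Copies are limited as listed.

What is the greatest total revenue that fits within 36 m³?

12459

Taking 3×cable drums + 3×medical supplies: 33 m³ used, 12459 in revenue.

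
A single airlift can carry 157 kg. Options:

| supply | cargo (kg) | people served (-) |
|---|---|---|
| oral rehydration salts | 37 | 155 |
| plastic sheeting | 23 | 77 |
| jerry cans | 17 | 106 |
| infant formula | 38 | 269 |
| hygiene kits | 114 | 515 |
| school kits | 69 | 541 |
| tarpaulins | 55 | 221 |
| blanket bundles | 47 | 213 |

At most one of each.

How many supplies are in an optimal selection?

3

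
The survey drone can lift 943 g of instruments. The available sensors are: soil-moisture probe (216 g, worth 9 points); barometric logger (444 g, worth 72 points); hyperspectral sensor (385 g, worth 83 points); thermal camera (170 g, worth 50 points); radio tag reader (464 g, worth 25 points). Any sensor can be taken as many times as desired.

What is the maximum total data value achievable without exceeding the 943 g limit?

Taking 5×thermal camera: 850 g used, 250 in data value.
Nothing else within 943 g beats 250.

250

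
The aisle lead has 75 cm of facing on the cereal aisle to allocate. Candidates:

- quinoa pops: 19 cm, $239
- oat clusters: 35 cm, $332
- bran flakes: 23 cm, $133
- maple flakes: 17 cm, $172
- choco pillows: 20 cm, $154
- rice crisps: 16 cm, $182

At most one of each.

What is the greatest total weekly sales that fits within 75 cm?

Filling by ratio: quinoa pops + maple flakes + choco pillows + rice crisps for 747, with 3 cm left unused.
Replace maple flakes and choco pillows with oat clusters: the trade gains 6 net, giving 753 at 70 cm.

753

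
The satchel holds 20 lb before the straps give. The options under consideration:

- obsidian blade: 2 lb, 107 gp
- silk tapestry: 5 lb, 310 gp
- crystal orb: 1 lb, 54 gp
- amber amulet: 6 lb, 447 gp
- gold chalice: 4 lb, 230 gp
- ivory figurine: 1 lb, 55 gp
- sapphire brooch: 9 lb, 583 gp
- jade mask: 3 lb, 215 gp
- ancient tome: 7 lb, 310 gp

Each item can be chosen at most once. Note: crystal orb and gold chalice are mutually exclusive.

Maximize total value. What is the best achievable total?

By value per lb: amber amulet 74.50, jade mask 71.67, sapphire brooch 64.78 lead.
Taking crystal orb + amber amulet + ivory figurine + sapphire brooch + jade mask: 20 lb used, 1354 in value.
Next best is obsidian blade + amber amulet + sapphire brooch + jade mask at 1352 (20 lb) — short by 2.

1354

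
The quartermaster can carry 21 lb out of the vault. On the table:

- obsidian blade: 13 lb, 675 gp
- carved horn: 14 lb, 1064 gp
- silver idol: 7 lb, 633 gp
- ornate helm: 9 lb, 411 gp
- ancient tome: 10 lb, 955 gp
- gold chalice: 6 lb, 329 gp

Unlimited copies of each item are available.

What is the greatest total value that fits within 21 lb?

1910

Density check — ancient tome 95.50, silver idol 90.43, carved horn 76.00, gold chalice 54.83 are the best per lb.
Best packing: 2×ancient tome — 20 lb, 1910 total.
No other feasible combination exceeds 1910.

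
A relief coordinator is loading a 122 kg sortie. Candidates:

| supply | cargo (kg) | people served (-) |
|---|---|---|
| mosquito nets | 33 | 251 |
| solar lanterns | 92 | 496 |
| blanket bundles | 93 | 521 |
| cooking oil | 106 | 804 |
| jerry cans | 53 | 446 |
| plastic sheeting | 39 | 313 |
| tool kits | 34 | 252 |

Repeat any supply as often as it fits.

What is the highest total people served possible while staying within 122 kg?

950

Taking the top-ratio supplies first gives 2×jerry cans for 892 (106 kg).
Replace jerry cans with 2×tool kits: the trade gains 58 net, giving 950 at 121 kg.
That's the maximum — no swap from here does better than 950.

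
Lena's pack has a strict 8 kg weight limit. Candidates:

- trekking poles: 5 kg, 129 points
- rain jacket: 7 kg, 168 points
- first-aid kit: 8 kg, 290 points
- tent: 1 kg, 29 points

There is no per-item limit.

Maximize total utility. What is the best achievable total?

The ratio ordering already packs tightly: first-aid kit, 8 kg, 290.
That's the maximum — no swap from here does better than 290.

290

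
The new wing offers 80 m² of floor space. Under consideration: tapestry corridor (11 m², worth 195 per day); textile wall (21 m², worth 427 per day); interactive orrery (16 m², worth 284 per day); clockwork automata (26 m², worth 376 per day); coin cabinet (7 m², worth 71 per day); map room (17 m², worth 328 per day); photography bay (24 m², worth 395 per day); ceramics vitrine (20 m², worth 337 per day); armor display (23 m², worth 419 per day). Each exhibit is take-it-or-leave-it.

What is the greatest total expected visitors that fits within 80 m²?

1467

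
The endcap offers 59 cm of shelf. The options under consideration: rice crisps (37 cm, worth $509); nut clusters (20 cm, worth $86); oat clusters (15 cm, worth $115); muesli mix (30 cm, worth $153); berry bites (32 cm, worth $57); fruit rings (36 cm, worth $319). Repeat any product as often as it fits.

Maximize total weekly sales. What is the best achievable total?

624

Rice crisps + oat clusters uses 52 of the 59 cm and totals 624.
Every other selection either busts 59 cm or fails to beat 624.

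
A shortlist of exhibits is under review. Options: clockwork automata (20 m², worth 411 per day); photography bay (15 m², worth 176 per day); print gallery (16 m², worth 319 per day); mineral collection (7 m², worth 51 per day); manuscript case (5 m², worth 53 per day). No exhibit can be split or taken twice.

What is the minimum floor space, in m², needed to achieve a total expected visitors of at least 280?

16

Look for the lowest-floor combination reaching 280.
print gallery: 319 expected visitors at 16 m².
Below 16 m² the best achievable stays under 280.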